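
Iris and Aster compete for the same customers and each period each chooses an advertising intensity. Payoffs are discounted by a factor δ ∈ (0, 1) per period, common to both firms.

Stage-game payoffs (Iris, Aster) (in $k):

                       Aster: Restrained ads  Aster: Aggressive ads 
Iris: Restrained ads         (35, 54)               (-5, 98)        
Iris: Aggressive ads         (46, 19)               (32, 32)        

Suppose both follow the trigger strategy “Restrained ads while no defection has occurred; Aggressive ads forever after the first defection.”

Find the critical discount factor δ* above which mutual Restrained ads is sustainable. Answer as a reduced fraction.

Iris: cooperation gives 35 each period; deviation gives 46 once then 32 forever.
  35/(1−δ) ≥ 46 + 32δ/(1−δ) ⇒ δ ≥ 11/14.
Aster: cooperation gives 54 each period; deviation gives 98 once then 32 forever.
  δ ≥ 44/66 = 2/3.
Both must hold, so the binding constraint is Iris's: δ ≥ 11/14.

11/14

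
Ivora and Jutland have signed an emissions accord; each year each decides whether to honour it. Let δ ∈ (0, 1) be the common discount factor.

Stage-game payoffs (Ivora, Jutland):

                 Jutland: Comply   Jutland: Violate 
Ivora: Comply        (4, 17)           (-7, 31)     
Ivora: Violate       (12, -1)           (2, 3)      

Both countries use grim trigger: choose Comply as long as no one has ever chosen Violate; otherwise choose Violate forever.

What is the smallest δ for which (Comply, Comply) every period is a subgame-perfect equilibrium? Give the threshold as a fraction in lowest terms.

For Ivora: deviation gain 12−4 = 8, per-period punishment loss 4−2 = 2. IC gives δ ≥ 8/10 = 4/5.
For Jutland: gain 14, loss 14 per period, so δ ≥ 14/28 = 1/2.
The tighter constraint is Ivora's, so cooperation needs δ ≥ 4/5.

4/5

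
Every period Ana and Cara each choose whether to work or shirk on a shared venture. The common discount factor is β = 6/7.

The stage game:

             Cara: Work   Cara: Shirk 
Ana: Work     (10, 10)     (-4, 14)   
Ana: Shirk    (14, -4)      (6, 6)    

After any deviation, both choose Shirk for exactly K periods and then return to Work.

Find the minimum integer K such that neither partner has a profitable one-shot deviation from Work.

IC: β(1−β^K)/(1−β) ≥ (14−10)/(10−6) = 1.
With β = 6/7: need 1 − β^K ≥ 1·(1−6/7)/(6/7), i.e. β^K ≤ 0.8333.
Since (6/7)^1 = 0.8571 and (6/7)^2 = 0.7347, the smallest such K is 2.

2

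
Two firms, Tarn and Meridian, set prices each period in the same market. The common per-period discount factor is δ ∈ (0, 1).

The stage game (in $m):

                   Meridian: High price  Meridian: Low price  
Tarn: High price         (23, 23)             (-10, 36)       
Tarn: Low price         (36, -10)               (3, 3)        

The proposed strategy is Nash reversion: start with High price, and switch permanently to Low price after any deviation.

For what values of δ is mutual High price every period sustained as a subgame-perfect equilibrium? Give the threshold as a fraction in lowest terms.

Cooperation forever yields 23 each period: 23/(1−δ).
Deviating yields 36 once, then 3 forever: 36 + 3δ/(1−δ).
No profitable deviation requires 23/(1−δ) ≥ 36 + 3δ/(1−δ).
Multiplying by (1−δ): 23 ≥ 36(1−δ) + 3δ = 36 − 33δ.
So 33δ ≥ 13, i.e. δ ≥ 13/33.

13/33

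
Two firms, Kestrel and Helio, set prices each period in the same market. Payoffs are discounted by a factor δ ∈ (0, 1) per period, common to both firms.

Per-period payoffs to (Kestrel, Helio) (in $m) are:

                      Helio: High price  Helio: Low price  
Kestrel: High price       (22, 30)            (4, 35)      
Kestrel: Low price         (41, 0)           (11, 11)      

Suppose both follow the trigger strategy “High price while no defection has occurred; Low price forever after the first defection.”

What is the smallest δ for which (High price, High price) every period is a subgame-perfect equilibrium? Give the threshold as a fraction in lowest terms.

Kestrel: cooperation gives 22 each period; deviation gives 41 once then 11 forever.
  22/(1−δ) ≥ 41 + 11δ/(1−δ) ⇒ δ ≥ 19/30.
Helio: cooperation gives 30 each period; deviation gives 35 once then 11 forever.
  δ ≥ 5/24.
Both must hold, so the binding constraint is Kestrel's: δ ≥ 19/30.

19/30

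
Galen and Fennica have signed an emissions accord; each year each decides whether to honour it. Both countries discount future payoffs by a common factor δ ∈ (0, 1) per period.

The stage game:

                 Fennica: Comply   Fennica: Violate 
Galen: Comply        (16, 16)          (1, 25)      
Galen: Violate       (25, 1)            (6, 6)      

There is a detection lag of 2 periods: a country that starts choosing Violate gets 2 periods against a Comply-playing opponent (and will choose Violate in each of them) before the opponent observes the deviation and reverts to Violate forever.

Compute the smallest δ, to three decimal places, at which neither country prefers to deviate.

A deviator earns 25 for 2 periods, then 6 forever; cooperating earns 16 forever. Multiplying the IC by (1−δ):
16 ≥ 25(1−δ^2) + 6δ^2, so 19·δ^2 ≥ 9 and δ^2 ≥ 9/19.
δ ≥ (9/19)^(1/2) ≈ 0.688.

0.688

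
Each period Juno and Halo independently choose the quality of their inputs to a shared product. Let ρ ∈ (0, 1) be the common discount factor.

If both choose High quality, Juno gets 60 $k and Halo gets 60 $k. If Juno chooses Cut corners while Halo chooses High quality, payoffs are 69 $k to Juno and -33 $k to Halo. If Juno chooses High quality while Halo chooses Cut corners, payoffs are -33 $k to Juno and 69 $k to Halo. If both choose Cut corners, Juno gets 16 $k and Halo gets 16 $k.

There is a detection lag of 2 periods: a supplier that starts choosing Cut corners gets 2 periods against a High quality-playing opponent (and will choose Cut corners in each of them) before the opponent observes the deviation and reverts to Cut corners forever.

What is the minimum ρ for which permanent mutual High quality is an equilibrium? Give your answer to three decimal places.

0.412

A deviator earns 69 for 2 periods, then 16 forever; cooperating earns 60 forever. Multiplying the IC by (1−ρ):
60 ≥ 69(1−ρ^2) + 16ρ^2, so 53·ρ^2 ≥ 9 and ρ^2 ≥ 9/53.
ρ ≥ (9/53)^(1/2) ≈ 0.412.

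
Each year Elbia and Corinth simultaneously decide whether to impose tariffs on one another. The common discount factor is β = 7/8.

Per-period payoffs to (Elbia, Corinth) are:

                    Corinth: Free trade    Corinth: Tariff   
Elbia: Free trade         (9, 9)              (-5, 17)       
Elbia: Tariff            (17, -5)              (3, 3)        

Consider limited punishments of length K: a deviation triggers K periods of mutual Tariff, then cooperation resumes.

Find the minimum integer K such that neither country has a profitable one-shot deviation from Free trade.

2

Need Σ_{k=1}^{K} β^k ≥ (17−9)/(9−3) = 1.3333 at β = 7/8.
At K = 1 the sum is 0.8750 < 1.3333; at K = 2 it is 1.6406 ≥ 1.3333.
So the minimum punishment length is K = 2.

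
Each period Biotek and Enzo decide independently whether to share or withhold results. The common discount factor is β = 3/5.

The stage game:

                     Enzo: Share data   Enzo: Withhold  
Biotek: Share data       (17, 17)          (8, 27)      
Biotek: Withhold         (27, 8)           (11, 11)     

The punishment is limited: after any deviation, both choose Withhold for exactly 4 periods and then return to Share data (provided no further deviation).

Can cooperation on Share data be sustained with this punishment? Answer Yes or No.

IC: β+…+β^4 ≥ (27−17)/(17−11) = 5/3.
At β = 3/5: partial sum = 1.3056 < 1.6667. Cooperation not sustainable.

No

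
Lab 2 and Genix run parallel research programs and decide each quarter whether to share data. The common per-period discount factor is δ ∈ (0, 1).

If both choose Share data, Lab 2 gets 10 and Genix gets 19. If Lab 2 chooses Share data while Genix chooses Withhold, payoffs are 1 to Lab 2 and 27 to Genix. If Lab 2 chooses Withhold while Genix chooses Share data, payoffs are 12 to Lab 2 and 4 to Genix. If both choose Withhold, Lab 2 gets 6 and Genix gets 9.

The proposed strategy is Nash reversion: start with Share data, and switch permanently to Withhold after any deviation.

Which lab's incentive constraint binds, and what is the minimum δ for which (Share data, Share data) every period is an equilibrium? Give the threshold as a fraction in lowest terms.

For Lab 2: deviation gain 12−10 = 2, per-period punishment loss 10−6 = 4. IC gives δ ≥ 2/6 = 1/3.
For Genix: gain 8, loss 10 per period, so δ ≥ 8/18 = 4/9.
The tighter constraint is Genix's, so cooperation needs δ ≥ 4/9.

Genix; δ ≥ 4/9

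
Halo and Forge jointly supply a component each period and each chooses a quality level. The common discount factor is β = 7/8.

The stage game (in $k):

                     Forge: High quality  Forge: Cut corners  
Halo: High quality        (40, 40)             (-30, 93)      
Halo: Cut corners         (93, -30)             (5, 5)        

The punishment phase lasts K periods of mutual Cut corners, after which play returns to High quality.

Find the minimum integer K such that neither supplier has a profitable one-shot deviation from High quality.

2

IC: β(1−β^K)/(1−β) ≥ (93−40)/(40−5) = 53/35.
With β = 7/8: need 1 − β^K ≥ 53/35·(1−7/8)/(7/8), i.e. β^K ≤ 0.7837.
Since (7/8)^1 = 0.8750 and (7/8)^2 = 0.7656, the smallest such K is 2.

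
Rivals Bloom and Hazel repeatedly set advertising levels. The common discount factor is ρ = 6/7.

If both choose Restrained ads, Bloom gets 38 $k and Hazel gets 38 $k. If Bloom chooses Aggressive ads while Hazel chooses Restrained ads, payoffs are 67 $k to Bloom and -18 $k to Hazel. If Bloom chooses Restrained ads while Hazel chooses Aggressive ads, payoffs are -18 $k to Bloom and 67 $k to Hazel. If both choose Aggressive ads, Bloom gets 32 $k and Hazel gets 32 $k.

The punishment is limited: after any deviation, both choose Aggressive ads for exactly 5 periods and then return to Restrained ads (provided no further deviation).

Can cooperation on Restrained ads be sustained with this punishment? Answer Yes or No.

No

A one-shot deviation gives 67 now, then 32 for 5 periods, then back to 38.
Gain from deviating: (67−38) today; loss: (38−32) in each of the next 5 periods.
No-deviation condition: (38−32)(ρ+…+ρ^5) ≥ 67−38, i.e. ρ+…+ρ^5 ≥ 29/6.
At ρ = 6/7: ρ+…+ρ^5 = 3.2240 < 4.8333.
So cooperation is not sustainable.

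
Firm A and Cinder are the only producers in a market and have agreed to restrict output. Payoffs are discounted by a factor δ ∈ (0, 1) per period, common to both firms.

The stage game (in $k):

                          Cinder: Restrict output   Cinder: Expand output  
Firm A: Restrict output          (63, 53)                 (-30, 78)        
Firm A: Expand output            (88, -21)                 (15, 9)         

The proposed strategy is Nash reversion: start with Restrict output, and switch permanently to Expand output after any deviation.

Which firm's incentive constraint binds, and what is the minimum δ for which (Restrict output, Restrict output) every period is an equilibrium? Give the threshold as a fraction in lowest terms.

Cinder; δ ≥ 25/69

Firm A's threshold: (88−63)/(88−15) = 25/73.
Cinder's threshold: (78−53)/(78−9) = 25/69.
25/73 < 25/69, so Cinder binds and δ* = 25/69.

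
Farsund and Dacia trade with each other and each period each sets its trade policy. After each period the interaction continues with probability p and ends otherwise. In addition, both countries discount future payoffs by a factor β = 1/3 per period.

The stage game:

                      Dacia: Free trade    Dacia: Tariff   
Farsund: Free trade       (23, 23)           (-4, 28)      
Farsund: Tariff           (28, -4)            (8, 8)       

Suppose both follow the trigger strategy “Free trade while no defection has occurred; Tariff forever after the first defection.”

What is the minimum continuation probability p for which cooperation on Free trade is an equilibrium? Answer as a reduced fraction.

3/4

Expected continuation weight on next period's payoff is β·p = 1/3·p, which plays the role of the discount factor.
Cooperation requires 1/3·p ≥ (28−23)/(28−8) = 1/4, hence p ≥ 3/4.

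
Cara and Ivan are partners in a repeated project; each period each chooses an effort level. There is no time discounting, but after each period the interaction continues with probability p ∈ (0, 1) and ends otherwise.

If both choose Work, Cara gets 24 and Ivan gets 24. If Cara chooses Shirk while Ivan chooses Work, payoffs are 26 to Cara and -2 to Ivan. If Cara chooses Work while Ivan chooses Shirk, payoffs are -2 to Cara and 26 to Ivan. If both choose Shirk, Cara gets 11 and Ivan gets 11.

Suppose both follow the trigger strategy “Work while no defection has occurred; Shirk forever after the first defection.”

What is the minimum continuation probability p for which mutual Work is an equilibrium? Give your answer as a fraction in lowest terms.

With no time discounting, the continuation probability p plays the role of the discount factor.
Grim-trigger IC: 24/(1−p) ≥ 26 + 11p/(1−p) ⇒ p ≥ (26−24)/(26−11) = 2/15.

2/15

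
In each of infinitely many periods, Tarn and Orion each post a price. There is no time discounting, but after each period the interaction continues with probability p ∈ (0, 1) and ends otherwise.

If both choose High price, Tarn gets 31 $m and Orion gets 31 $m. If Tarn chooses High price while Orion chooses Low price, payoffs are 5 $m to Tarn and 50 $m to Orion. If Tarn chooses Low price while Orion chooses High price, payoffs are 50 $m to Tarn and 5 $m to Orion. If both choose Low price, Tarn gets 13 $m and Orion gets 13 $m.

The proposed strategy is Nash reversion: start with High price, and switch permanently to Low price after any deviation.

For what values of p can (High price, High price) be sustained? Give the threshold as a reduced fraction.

19/37

With no time discounting, the continuation probability p plays the role of the discount factor.
Grim-trigger IC: 31/(1−p) ≥ 50 + 13p/(1−p) ⇒ p ≥ (50−31)/(50−13) = 19/37.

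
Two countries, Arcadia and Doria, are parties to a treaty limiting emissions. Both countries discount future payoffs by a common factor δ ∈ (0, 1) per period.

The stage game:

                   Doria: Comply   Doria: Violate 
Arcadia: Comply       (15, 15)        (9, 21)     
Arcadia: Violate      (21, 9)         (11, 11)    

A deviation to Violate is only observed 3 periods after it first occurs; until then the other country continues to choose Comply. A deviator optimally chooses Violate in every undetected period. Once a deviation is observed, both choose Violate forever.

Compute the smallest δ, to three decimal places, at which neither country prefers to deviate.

0.843

The best deviation is to choose Violate for all 3 undetected periods, earning 21 each, then 11 forever once detected.
Deviation value: 21(1−δ^3)/(1−δ) + 11δ^3/(1−δ); cooperation value: 15/(1−δ).
IC: 15 ≥ 21(1−δ^3) + 11δ^3 = 21 − 10δ^3.
So δ^3 ≥ 6/10 = 3/5, giving δ ≥ (3/5)^(1/3) ≈ 0.843.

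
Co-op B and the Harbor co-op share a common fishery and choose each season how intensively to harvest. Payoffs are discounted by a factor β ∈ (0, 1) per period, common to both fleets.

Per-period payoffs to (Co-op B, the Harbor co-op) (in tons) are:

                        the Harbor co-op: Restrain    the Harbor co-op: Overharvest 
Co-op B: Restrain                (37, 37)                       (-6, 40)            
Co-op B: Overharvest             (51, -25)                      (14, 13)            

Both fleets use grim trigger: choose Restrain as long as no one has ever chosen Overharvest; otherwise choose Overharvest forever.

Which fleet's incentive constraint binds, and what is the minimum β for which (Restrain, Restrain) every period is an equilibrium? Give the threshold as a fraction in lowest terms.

For Co-op B: deviation gain 51−37 = 14, per-period punishment loss 37−14 = 23. IC gives β ≥ 14/37.
For the Harbor co-op: gain 3, loss 24 per period, so β ≥ 3/27 = 1/9.
The tighter constraint is Co-op B's, so cooperation needs β ≥ 14/37.

Co-op B; β ≥ 14/37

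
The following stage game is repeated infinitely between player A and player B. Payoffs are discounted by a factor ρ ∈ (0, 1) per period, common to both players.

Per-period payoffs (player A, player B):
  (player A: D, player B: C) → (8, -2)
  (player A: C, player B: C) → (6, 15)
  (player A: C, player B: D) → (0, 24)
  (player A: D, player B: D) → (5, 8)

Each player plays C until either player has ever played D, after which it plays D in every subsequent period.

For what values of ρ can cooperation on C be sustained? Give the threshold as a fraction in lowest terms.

2/3

player A: cooperation gives 6 each period; deviation gives 8 once then 5 forever.
  6/(1−ρ) ≥ 8 + 5ρ/(1−ρ) ⇒ ρ ≥ 2/3.
player B: cooperation gives 15 each period; deviation gives 24 once then 8 forever.
  ρ ≥ 9/16.
Both must hold, so the binding constraint is player A's: ρ ≥ 2/3.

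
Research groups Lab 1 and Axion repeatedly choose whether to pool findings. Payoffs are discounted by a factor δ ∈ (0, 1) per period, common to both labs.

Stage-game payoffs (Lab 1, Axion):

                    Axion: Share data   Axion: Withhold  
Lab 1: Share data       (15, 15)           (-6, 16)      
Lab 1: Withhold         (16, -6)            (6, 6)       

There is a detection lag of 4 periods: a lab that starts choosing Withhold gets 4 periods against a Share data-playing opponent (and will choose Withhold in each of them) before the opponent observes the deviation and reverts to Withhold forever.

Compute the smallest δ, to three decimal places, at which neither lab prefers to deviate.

The best deviation is to choose Withhold for all 4 undetected periods, earning 16 each, then 6 forever once detected.
Deviation value: 16(1−δ^4)/(1−δ) + 6δ^4/(1−δ); cooperation value: 15/(1−δ).
IC: 15 ≥ 16(1−δ^4) + 6δ^4 = 16 − 10δ^4.
So δ^4 ≥ 1/10, giving δ ≥ (1/10)^(1/4) ≈ 0.562.

0.562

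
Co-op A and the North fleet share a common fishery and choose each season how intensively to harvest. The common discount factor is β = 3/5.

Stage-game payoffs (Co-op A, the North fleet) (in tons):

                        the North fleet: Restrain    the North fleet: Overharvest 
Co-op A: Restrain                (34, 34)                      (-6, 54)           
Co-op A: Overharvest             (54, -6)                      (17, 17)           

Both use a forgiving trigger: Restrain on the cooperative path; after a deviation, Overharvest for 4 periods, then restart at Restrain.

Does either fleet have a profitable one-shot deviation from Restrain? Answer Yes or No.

IC: β+…+β^4 ≥ (54−34)/(34−17) = 20/17.
At β = 3/5: partial sum = 1.3056 ≥ 1.1765. Cooperation sustainable.

No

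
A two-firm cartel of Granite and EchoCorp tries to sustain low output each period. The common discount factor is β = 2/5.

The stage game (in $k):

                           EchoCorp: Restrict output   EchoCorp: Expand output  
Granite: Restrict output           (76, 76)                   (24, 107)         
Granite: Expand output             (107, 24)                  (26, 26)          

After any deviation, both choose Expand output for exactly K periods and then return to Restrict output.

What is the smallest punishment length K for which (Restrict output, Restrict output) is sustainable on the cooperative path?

3

Need Σ_{k=1}^{K} β^k ≥ (107−76)/(76−26) = 0.6200 at β = 2/5.
At K = 2 the sum is 0.5600 < 0.6200; at K = 3 it is 0.6240 ≥ 0.6200.
So the minimum punishment length is K = 3.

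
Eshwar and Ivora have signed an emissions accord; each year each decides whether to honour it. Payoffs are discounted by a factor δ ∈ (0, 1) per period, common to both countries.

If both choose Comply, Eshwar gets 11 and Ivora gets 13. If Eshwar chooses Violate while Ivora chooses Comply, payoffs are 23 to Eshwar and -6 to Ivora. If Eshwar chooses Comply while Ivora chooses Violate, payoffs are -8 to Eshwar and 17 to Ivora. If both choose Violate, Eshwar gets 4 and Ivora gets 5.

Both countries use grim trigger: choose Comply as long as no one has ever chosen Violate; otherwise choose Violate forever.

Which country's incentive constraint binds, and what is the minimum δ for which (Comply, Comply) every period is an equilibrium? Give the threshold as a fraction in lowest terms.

Eshwar's threshold: (23−11)/(23−4) = 12/19.
Ivora's threshold: (17−13)/(17−5) = 1/3.
12/19 > 1/3, so Eshwar binds and δ* = 12/19.

Eshwar; δ ≥ 12/19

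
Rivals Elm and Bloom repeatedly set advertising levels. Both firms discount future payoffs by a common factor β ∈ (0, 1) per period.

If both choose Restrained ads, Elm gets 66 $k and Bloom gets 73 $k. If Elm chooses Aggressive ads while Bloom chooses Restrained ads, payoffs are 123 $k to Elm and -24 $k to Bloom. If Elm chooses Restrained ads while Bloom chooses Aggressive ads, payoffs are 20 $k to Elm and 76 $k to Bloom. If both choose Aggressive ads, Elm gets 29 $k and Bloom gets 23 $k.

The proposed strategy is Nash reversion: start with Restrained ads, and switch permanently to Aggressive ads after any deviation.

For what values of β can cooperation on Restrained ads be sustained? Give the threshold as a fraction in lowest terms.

57/94

Elm: cooperation gives 66 each period; deviation gives 123 once then 29 forever.
  66/(1−β) ≥ 123 + 29β/(1−β) ⇒ β ≥ 57/94.
Bloom: cooperation gives 73 each period; deviation gives 76 once then 23 forever.
  β ≥ 3/53.
Both must hold, so the binding constraint is Elm's: β ≥ 57/94.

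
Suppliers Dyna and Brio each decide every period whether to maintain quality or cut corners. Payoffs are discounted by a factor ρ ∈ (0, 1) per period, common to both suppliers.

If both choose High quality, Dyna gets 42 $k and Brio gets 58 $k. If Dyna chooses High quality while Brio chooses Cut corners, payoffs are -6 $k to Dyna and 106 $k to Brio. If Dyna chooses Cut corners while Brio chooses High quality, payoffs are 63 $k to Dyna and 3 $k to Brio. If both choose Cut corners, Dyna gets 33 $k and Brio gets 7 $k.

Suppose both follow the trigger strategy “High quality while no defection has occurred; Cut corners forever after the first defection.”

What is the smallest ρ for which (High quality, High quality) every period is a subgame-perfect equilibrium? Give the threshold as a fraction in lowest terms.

7/10

Dyna: cooperation gives 42 each period; deviation gives 63 once then 33 forever.
  42/(1−ρ) ≥ 63 + 33ρ/(1−ρ) ⇒ ρ ≥ 21/30 = 7/10.
Brio: cooperation gives 58 each period; deviation gives 106 once then 7 forever.
  ρ ≥ 48/99 = 16/33.
Both must hold, so the binding constraint is Dyna's: ρ ≥ 7/10.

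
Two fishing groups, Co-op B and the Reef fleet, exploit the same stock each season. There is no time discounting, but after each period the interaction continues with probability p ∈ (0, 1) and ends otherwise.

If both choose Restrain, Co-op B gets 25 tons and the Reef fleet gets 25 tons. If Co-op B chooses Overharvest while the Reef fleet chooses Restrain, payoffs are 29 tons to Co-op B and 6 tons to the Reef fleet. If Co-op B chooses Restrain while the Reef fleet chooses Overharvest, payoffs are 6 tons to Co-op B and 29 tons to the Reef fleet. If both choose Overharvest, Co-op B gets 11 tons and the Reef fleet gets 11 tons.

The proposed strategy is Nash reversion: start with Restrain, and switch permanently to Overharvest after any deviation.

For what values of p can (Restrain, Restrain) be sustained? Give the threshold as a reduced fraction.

With no time discounting, the continuation probability p plays the role of the discount factor.
Grim-trigger IC: 25/(1−p) ≥ 29 + 11p/(1−p) ⇒ p ≥ (29−25)/(29−11) = 2/9.

2/9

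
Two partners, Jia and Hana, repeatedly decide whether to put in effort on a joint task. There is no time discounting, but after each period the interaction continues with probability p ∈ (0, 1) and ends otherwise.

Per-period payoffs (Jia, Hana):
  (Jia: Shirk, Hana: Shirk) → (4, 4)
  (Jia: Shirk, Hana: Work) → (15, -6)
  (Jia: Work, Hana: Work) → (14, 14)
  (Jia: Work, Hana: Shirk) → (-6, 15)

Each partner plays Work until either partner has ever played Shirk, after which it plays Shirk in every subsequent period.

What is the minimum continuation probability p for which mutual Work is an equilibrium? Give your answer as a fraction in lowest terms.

With no time discounting, the continuation probability p plays the role of the discount factor.
Grim-trigger IC: 14/(1−p) ≥ 15 + 4p/(1−p) ⇒ p ≥ (15−14)/(15−4) = 1/11.

1/11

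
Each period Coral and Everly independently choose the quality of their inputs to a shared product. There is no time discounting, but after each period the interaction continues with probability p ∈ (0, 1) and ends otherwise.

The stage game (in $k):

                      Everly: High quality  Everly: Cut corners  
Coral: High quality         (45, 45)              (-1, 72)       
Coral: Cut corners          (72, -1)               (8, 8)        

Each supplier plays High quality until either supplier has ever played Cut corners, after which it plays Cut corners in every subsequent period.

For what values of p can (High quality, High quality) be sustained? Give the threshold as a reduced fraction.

Expected cooperation value is 45 + p·45 + p²·45 + … = 45/(1−p); deviation gives 72 + p·8/(1−p).
45 ≥ 72(1−p) + 8p ⇒ 64p ≥ 27 ⇒ p ≥ 27/64.

27/64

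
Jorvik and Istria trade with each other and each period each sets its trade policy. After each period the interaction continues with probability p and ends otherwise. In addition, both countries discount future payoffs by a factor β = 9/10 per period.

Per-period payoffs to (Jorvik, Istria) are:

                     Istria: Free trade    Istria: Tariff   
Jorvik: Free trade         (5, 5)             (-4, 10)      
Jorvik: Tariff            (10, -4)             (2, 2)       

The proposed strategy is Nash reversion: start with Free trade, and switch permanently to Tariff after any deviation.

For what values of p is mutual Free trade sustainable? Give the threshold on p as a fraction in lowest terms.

25/36

With continuation probability p and discount β, the effective per-period discount factor is βp.
Grim-trigger IC: βp ≥ (10−5)/(10−2) = 5/8.
So p ≥ (5/8)/(9/10) = 25/36.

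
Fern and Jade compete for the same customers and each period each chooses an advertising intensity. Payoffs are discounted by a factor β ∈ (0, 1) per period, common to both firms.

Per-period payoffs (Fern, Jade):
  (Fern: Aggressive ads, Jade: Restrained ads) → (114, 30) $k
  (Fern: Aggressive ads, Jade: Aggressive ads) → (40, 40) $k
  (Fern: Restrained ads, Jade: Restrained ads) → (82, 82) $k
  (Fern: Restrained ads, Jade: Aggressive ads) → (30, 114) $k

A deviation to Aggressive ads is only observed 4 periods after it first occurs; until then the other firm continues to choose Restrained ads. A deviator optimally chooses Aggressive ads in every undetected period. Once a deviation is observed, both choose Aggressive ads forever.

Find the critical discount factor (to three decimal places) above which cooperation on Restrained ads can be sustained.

0.811

A deviator earns 114 for 4 periods, then 40 forever; cooperating earns 82 forever. Multiplying the IC by (1−β):
82 ≥ 114(1−β^4) + 40β^4, so 74·β^4 ≥ 32 and β^4 ≥ 16/37.
β ≥ (16/37)^(1/4) ≈ 0.811.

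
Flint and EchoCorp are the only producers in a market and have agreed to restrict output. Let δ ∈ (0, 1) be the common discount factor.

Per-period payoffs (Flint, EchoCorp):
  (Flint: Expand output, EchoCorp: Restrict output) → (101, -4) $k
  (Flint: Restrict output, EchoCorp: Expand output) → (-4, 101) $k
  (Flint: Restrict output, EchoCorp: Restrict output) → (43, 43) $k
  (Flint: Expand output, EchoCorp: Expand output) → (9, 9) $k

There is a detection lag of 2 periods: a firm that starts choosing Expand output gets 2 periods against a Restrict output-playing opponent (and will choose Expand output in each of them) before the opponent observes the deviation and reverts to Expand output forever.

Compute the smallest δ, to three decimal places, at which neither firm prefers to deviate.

0.794

Deviating for the 2 undetected periods gains 101−43 = 58 per period over cooperation, then loses 43−9 = 34 per period forever once punishment starts.
Gain: 58(1 + δ + … + δ^1); loss: 34·δ^2/(1−δ).
No profitable deviation ⇔ 58(1−δ^2) ≤ 34·δ^2, i.e. δ^2 ≥ 58/(58+34) = 29/46.
Hence δ ≥ (29/46)^(1/2) ≈ 0.794.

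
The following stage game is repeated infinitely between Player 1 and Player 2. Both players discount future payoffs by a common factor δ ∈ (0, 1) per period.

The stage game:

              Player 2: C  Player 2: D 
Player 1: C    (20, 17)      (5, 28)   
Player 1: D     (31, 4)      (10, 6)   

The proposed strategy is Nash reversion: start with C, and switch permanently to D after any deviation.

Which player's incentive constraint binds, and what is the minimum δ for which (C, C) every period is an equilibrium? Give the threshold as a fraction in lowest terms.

Player 1; δ ≥ 11/21

Player 1: cooperation gives 20 each period; deviation gives 31 once then 10 forever.
  20/(1−δ) ≥ 31 + 10δ/(1−δ) ⇒ δ ≥ 11/21.
Player 2: cooperation gives 17 each period; deviation gives 28 once then 6 forever.
  δ ≥ 11/22 = 1/2.
Both must hold, so the binding constraint is Player 1's: δ ≥ 11/21.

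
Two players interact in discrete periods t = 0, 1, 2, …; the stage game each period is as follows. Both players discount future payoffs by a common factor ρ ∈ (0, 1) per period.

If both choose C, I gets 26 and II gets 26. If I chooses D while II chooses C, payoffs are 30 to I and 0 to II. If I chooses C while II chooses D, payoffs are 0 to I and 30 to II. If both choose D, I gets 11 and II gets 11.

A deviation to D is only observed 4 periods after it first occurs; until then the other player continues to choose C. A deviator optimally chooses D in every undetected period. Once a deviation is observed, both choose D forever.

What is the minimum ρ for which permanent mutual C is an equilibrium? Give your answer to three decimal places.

Deviating for the 4 undetected periods gains 30−26 = 4 per period over cooperation, then loses 26−11 = 15 per period forever once punishment starts.
Gain: 4(1 + ρ + … + ρ^3); loss: 15·ρ^4/(1−ρ).
No profitable deviation ⇔ 4(1−ρ^4) ≤ 15·ρ^4, i.e. ρ^4 ≥ 4/(4+15) = 4/19.
Hence ρ ≥ (4/19)^(1/4) ≈ 0.677.

0.677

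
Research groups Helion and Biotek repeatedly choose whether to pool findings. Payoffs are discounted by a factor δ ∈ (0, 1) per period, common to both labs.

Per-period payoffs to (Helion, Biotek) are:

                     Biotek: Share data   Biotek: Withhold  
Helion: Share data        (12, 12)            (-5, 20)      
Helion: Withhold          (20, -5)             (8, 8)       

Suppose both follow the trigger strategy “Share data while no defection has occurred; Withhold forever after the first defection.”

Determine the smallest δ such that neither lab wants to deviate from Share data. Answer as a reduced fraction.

2/3

12/(1−δ) ≥ 20 + 8δ/(1−δ)
12 ≥ 20 − 12δ
δ ≥ 8/12 = 2/3.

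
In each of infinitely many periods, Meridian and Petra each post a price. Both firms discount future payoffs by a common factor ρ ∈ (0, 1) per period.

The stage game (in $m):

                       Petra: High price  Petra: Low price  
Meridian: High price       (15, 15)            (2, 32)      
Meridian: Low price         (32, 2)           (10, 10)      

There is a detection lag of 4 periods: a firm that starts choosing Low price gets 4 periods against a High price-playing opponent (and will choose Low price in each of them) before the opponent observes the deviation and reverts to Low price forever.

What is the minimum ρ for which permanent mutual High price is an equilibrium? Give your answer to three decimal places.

A deviator earns 32 for 4 periods, then 10 forever; cooperating earns 15 forever. Multiplying the IC by (1−ρ):
15 ≥ 32(1−ρ^4) + 10ρ^4, so 22·ρ^4 ≥ 17 and ρ^4 ≥ 17/22.
ρ ≥ (17/22)^(1/4) ≈ 0.938.

0.938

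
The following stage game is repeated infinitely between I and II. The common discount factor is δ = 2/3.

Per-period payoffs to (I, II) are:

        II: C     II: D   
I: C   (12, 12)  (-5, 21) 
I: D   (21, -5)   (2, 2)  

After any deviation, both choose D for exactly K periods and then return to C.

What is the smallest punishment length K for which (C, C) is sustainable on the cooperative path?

IC: δ(1−δ^K)/(1−δ) ≥ (21−12)/(12−2) = 9/10.
With δ = 2/3: need 1 − δ^K ≥ 9/10·(1−2/3)/(2/3), i.e. δ^K ≤ 0.5500.
Since (2/3)^1 = 0.6667 and (2/3)^2 = 0.4444, the smallest such K is 2.

2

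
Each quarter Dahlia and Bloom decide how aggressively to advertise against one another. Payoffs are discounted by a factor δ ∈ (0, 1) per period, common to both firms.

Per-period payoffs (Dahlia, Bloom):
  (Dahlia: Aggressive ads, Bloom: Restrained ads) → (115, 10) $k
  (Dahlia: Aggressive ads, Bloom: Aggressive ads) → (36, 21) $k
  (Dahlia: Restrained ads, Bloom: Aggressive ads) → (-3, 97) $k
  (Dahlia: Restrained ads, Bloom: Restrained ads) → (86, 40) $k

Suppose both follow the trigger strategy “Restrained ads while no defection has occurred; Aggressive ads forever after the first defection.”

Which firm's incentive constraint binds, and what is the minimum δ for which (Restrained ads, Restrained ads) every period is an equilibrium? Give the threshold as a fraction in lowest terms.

Bloom; δ ≥ 3/4

For Dahlia: deviation gain 115−86 = 29, per-period punishment loss 86−36 = 50. IC gives δ ≥ 29/79.
For Bloom: gain 57, loss 19 per period, so δ ≥ 57/76 = 3/4.
The tighter constraint is Bloom's, so cooperation needs δ ≥ 3/4.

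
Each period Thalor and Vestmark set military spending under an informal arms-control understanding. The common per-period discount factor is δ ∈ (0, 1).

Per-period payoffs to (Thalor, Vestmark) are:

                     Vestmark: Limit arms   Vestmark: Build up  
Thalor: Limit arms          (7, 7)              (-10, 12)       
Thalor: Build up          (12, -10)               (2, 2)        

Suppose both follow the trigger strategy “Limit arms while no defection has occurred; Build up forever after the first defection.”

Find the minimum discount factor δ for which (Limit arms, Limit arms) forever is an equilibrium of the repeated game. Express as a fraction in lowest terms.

One-period gain from deviating is 12 − 7 = 5. The loss is 7 − 2 = 5 in every subsequent period, with present value 5·δ/(1−δ).
Deviation is unprofitable when 5·δ/(1−δ) ≥ 5, i.e. δ/(1−δ) ≥ 1.
Equivalently δ ≥ 5/(5+5) = 1/2.

1/2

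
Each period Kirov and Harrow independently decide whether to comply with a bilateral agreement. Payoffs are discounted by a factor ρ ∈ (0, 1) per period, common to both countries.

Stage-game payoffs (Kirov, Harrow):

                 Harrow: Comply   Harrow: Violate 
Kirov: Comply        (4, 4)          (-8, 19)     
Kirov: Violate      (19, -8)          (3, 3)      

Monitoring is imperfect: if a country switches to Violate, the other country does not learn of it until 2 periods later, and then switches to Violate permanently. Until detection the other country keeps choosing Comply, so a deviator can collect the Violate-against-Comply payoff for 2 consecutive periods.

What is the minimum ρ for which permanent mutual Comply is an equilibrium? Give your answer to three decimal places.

Deviating for the 2 undetected periods gains 19−4 = 15 per period over cooperation, then loses 4−3 = 1 per period forever once punishment starts.
Gain: 15(1 + ρ + … + ρ^1); loss: 1·ρ^2/(1−ρ).
No profitable deviation ⇔ 15(1−ρ^2) ≤ 1·ρ^2, i.e. ρ^2 ≥ 15/(15+1) = 15/16.
Hence ρ ≥ (15/16)^(1/2) ≈ 0.968.

0.968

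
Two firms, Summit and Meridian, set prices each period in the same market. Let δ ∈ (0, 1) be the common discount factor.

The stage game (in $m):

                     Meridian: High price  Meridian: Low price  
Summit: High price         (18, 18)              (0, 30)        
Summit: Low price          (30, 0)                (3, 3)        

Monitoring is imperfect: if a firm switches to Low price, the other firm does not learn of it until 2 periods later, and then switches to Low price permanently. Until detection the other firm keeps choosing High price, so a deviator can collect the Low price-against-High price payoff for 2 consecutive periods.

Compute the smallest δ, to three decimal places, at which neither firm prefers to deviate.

0.667

Deviating for the 2 undetected periods gains 30−18 = 12 per period over cooperation, then loses 18−3 = 15 per period forever once punishment starts.
Gain: 12(1 + δ + … + δ^1); loss: 15·δ^2/(1−δ).
No profitable deviation ⇔ 12(1−δ^2) ≤ 15·δ^2, i.e. δ^2 ≥ 12/(12+15) = 4/9.
Hence δ ≥ (4/9)^(1/2) ≈ 0.667.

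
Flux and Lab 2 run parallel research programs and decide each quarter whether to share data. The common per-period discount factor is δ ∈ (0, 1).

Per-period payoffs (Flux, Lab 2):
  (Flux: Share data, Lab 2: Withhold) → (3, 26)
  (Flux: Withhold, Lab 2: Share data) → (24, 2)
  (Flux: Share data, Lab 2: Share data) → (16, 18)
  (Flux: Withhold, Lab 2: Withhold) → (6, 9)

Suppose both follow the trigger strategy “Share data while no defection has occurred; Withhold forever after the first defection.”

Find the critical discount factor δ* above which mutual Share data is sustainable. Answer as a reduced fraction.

For Flux: deviation gain 24−16 = 8, per-period punishment loss 16−6 = 10. IC gives δ ≥ 8/18 = 4/9.
For Lab 2: gain 8, loss 9 per period, so δ ≥ 8/17.
The tighter constraint is Lab 2's, so cooperation needs δ ≥ 8/17.

8/17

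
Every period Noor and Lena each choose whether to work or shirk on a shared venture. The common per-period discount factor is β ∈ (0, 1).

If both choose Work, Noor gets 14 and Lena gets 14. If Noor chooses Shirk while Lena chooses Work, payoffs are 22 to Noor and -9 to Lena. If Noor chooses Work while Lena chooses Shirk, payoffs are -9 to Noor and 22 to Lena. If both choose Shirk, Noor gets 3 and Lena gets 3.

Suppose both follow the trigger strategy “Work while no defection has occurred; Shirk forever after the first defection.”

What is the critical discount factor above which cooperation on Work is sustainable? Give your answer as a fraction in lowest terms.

8/19

One-period gain from deviating is 22 − 14 = 8. The loss is 14 − 3 = 11 in every subsequent period, with present value 11·β/(1−β).
Deviation is unprofitable when 11·β/(1−β) ≥ 8, i.e. β/(1−β) ≥ 8/11.
Equivalently β ≥ 8/(8+11) = 8/19.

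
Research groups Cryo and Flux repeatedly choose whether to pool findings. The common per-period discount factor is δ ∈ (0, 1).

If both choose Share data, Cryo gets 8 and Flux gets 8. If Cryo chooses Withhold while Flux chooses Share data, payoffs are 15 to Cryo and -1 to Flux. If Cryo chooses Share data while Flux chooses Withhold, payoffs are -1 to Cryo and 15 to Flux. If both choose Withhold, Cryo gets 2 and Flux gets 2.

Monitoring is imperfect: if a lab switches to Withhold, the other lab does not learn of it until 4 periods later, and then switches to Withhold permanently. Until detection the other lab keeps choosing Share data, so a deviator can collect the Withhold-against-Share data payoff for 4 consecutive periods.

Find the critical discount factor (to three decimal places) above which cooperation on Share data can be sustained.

A deviator earns 15 for 4 periods, then 2 forever; cooperating earns 8 forever. Multiplying the IC by (1−δ):
8 ≥ 15(1−δ^4) + 2δ^4, so 13·δ^4 ≥ 7 and δ^4 ≥ 7/13.
δ ≥ (7/13)^(1/4) ≈ 0.857.

0.857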